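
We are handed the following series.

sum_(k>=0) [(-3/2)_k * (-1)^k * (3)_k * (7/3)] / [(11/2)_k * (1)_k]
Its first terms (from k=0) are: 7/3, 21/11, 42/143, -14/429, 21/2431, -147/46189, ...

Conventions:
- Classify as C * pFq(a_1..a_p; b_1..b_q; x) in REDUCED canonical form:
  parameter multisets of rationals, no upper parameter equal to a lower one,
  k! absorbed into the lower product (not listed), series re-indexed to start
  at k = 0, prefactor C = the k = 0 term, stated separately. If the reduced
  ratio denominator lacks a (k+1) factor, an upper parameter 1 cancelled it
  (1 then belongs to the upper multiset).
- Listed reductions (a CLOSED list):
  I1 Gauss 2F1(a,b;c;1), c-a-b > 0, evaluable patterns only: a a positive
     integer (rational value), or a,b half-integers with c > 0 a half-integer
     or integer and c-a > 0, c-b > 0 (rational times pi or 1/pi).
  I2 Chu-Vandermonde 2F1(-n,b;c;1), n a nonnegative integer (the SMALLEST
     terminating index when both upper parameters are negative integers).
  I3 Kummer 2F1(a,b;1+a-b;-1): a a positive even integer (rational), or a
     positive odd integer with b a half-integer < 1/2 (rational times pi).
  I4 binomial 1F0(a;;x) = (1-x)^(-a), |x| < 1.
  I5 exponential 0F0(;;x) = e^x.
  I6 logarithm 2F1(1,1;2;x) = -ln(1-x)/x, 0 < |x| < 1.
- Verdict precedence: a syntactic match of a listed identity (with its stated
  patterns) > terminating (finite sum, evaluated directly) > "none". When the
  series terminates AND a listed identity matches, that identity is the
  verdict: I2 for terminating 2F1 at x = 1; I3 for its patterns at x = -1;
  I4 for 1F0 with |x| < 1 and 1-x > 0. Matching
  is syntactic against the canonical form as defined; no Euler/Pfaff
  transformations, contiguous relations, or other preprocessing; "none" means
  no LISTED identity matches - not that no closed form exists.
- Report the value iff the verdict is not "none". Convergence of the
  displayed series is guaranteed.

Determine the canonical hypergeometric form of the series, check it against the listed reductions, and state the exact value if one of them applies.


Reduced: x = -1, 2F1, upper = {-3/2, 3}, lower = {11/2}, C = 7/3. Verdict (x = -1): Kummer's theorem (I3) applies (x = -1; c = 11/2 equals 1+a-b for upper {-3/2, 3}: listed pattern). Hence: (735/512) * pi.

Key observation: x = (-1) and (1)_k (prefactor 7/3) is k! itself.
Term ratio: r(k) = (-1) * (k-3/2) (k+3) / [(k+11/2) (k+1)] - rational; roots negated = parameters, x = (-1), C = 7/3.


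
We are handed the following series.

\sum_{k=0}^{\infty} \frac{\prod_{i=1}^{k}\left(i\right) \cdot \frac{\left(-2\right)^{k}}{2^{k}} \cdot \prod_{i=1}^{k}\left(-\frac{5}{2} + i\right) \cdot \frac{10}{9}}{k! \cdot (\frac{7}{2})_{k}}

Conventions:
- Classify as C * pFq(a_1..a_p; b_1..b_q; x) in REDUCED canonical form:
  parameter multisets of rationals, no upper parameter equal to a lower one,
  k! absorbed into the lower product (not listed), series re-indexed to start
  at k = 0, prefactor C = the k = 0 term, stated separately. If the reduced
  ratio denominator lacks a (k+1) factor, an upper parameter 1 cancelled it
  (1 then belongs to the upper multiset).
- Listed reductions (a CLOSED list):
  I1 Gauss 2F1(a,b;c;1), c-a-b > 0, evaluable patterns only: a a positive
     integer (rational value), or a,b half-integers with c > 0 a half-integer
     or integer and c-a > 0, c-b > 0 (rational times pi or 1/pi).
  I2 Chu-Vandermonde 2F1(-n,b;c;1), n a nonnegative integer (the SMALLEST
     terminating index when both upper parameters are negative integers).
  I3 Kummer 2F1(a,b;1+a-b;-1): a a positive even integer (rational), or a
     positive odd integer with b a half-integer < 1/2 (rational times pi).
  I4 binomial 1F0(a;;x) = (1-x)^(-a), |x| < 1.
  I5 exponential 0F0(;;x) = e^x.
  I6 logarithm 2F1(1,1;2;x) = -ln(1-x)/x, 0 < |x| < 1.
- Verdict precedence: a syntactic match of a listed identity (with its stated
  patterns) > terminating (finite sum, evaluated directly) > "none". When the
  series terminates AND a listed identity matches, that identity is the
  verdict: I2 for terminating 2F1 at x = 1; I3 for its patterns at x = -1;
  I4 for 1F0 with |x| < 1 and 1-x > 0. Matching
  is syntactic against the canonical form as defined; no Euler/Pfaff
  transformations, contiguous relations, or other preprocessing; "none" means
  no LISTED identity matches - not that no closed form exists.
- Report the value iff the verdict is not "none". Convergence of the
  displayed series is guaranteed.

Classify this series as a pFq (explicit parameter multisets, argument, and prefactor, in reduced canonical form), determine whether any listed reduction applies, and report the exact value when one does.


x = -1 here; the reduced form reads 2F1, upper {-\frac{3}{2}, 1}, lower {\frac{7}{2}}, C = \frac{10}{9}. Verdict: this is the Kummer evaluation I3 (x = -1; c = \frac{7}{2} equals 1+a-b for upper {-\frac{3}{2}, 1}: listed pattern). Value: \frac{25}{48} \cdot \pi.

First insight: with t_0 = \frac{10}{9}, the running product (C = 10/9) telescopes to a rising factorial.
Term ratio: r(k) = -1 * (k-\frac{3}{2}) (k+1) / [(k+\frac{7}{2}) (k+1)] - rational in k. x = -1; t_0 = \frac{10}{9}; negate the roots.


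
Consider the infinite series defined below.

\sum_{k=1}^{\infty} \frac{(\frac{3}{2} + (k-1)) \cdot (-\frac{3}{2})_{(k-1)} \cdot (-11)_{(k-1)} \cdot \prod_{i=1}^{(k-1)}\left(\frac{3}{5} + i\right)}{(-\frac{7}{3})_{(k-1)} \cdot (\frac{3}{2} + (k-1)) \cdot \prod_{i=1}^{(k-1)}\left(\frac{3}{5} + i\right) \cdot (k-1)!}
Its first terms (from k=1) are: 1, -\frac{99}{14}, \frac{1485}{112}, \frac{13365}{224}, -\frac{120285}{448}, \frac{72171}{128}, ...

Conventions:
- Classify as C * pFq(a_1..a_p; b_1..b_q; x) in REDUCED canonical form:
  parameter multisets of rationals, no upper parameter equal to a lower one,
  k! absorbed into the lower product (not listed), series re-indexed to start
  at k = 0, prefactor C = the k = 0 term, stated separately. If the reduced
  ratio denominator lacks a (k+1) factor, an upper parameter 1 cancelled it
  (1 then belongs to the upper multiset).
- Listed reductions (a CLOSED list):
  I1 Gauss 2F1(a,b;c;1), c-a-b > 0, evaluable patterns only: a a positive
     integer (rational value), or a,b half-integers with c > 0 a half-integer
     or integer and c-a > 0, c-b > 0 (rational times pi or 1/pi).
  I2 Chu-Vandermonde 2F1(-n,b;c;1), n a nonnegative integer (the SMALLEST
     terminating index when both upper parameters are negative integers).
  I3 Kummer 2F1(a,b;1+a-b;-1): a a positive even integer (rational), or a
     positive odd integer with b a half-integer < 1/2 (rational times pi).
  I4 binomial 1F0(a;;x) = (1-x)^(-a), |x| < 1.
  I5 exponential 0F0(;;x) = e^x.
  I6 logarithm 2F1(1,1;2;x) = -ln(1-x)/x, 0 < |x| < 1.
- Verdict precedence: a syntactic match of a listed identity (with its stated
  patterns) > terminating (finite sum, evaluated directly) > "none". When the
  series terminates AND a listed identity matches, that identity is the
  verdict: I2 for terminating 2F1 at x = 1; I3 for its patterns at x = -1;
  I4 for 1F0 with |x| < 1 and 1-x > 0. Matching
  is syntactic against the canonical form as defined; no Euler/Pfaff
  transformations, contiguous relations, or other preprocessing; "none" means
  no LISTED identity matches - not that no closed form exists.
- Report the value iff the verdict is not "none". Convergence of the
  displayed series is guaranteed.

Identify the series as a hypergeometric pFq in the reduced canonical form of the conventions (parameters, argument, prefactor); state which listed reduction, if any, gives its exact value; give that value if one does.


x = 1 here; the reduced form reads 2F1, upper {-11, -\frac{3}{2}}, lower {-\frac{7}{3}}, C = 1. Verdict at x = 1: Vandermonde's identity (I2) matches (terminating 2F1 at x = 1 with n = 11, b = -3/2, c = -\frac{7}{3}). Its exact value is \frac{2131900225}{409993216}.

Key observation: with t_0 = 1, the running product (C = 1) telescopes to a rising factorial.
Adjacent-term ratio: r(k) = 1 * (k-11) (k-\frac{3}{2}) / [(k-\frac{7}{3}) (k+1)] - rational in k, leading ratio 1; with t_0 = 1, classification follows.


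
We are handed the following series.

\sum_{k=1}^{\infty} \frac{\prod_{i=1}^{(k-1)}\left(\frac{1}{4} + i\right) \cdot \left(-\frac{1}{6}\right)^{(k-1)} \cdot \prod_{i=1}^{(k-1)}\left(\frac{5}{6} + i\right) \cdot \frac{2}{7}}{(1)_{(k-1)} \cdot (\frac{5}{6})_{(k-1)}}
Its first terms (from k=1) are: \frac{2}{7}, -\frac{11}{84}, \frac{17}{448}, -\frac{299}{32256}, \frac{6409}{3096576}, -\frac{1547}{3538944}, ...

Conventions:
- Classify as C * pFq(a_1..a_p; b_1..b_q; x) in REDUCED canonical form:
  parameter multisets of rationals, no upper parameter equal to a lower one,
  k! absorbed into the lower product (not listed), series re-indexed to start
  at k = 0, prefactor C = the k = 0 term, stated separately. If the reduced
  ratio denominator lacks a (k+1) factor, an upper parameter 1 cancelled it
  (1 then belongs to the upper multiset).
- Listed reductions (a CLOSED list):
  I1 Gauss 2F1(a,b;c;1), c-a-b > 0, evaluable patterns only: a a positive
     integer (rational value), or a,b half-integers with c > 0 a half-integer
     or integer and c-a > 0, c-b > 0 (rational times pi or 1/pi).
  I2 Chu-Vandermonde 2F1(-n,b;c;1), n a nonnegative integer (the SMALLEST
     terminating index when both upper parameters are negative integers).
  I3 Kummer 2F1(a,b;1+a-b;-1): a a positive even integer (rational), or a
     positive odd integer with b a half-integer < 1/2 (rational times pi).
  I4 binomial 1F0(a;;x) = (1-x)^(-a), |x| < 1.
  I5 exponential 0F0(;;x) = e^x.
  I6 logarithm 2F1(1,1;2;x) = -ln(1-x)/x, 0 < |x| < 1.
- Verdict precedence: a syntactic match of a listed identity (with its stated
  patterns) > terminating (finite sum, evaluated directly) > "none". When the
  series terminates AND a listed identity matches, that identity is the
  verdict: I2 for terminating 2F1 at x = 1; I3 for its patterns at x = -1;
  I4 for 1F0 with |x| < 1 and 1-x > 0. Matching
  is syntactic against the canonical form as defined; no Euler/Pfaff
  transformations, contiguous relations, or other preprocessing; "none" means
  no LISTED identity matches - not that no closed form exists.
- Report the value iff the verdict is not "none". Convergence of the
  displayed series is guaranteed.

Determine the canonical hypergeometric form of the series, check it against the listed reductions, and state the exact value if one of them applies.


At argument -\frac{1}{6}: a 2F1 with upper {\frac{5}{4}, \frac{11}{6}}, lower {\frac{5}{6}}, scaled by C = \frac{2}{7}. Verdict: no listed reduction: x = -\frac{1}{6} and upper {\frac{5}{4}, \frac{11}{6}} fail every I1-I6 pattern.

The tell: t_0 being \frac{2}{7}, (1)_k (prefactor 2/7) is k! itself.
Ratio: r(k) = -\frac{1}{6} * (k+\frac{5}{4}) (k+\frac{11}{6}) / [(k+\frac{5}{6}) (k+1)] - rational in k, leading ratio -\frac{1}{6}; with t_0 = \frac{2}{7}, classification follows.


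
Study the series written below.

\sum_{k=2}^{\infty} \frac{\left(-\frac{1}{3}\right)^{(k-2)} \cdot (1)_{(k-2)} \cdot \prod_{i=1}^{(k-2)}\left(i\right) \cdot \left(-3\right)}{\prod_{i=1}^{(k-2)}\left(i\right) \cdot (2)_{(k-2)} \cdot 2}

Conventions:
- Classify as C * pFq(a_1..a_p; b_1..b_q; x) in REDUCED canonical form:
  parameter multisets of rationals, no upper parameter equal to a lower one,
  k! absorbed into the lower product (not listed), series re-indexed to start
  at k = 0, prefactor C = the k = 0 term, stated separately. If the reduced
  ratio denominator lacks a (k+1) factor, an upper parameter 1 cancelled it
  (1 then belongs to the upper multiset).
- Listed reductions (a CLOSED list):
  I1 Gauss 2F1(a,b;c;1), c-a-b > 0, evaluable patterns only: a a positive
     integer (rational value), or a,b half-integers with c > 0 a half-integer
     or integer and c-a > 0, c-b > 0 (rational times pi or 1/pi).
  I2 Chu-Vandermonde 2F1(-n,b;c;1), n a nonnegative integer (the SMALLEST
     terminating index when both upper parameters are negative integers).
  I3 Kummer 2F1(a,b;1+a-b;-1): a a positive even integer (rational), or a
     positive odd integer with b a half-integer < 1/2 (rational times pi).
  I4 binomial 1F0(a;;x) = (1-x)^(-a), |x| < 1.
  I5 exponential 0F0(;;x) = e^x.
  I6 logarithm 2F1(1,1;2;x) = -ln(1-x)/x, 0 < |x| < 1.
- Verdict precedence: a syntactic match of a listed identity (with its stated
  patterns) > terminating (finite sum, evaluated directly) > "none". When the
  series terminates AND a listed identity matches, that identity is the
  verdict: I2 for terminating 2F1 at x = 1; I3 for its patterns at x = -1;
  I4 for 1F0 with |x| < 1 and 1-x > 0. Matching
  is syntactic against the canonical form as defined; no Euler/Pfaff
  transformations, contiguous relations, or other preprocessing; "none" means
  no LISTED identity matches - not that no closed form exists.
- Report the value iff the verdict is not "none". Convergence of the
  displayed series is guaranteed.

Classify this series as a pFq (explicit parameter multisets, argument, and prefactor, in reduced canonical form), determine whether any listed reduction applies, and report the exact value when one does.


Reduced: x = -\frac{1}{3}, 2F1, upper = {1, 1}, lower = {2}, C = -\frac{3}{2}. Verdict (x = -\frac{1}{3}): logarithm (I6) applies (the logarithm: parameters (1,1;2), x = -\frac{1}{3}). Its exact value is \left(-\frac{9}{2}\right) \cdot \ln\left(\frac{4}{3}\right).

Structural cue: x = -\frac{1}{3} and the running product (prefactor -3/2) telescopes to a rising factorial.
Step ratio: r(k) = -\frac{1}{3} * (k+1) (k+1) / [(k+2) (k+1)] - rational in k. x = -\frac{1}{3}; t_0 = -\frac{3}{2}; negate the roots.


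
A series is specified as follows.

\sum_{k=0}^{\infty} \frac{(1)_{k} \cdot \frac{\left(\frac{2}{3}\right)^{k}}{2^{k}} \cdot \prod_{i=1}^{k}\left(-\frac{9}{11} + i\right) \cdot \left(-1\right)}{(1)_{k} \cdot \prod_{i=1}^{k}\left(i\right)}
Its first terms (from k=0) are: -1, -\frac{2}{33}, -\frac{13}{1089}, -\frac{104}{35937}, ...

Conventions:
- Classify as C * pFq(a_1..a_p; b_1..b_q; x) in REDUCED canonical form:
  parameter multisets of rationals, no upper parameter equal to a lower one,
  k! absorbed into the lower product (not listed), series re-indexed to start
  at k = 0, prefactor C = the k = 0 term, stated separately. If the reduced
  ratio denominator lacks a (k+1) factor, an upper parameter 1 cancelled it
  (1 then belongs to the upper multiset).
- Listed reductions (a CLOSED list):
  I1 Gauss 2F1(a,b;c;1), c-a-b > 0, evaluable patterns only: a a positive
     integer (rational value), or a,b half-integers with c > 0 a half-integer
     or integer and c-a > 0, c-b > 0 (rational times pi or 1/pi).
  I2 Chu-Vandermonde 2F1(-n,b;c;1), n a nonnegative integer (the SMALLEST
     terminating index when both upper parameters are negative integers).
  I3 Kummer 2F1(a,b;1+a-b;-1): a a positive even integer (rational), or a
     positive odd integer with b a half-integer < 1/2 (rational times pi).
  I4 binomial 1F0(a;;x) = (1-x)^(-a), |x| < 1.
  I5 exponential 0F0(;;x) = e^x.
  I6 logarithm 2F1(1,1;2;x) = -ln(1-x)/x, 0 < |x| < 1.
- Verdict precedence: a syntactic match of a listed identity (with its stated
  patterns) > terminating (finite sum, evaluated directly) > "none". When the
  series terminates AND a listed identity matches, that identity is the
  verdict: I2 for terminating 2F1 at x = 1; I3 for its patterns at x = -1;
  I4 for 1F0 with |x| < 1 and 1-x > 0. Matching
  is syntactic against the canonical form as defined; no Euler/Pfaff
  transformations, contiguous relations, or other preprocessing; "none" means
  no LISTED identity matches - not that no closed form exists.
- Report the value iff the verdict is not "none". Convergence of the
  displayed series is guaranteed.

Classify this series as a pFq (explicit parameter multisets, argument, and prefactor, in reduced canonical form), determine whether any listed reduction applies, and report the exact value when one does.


Key observation: t_0 being -1, the parameter 1 appears in both the upper and lower lists and cancels.
Adjacent-term ratio: r(k) = \frac{1}{3} * (k+\frac{2}{11}) / [(k+1)] ; factor over Q: parameters, x = \frac{1}{3}, and C = -1.

The series (x = \frac{1}{3}) is 1F0: upper {\frac{2}{11}}, lower {-}, prefactor -1. Verdict at x = \frac{1}{3}: the I4 binomial reduction matches (the 1F0 binomial series: exponent -2/11, x = \frac{1}{3}). Value: \left(-1\right) \cdot \left(\frac{2}{3}\right)^{-\frac{2}{11}}.


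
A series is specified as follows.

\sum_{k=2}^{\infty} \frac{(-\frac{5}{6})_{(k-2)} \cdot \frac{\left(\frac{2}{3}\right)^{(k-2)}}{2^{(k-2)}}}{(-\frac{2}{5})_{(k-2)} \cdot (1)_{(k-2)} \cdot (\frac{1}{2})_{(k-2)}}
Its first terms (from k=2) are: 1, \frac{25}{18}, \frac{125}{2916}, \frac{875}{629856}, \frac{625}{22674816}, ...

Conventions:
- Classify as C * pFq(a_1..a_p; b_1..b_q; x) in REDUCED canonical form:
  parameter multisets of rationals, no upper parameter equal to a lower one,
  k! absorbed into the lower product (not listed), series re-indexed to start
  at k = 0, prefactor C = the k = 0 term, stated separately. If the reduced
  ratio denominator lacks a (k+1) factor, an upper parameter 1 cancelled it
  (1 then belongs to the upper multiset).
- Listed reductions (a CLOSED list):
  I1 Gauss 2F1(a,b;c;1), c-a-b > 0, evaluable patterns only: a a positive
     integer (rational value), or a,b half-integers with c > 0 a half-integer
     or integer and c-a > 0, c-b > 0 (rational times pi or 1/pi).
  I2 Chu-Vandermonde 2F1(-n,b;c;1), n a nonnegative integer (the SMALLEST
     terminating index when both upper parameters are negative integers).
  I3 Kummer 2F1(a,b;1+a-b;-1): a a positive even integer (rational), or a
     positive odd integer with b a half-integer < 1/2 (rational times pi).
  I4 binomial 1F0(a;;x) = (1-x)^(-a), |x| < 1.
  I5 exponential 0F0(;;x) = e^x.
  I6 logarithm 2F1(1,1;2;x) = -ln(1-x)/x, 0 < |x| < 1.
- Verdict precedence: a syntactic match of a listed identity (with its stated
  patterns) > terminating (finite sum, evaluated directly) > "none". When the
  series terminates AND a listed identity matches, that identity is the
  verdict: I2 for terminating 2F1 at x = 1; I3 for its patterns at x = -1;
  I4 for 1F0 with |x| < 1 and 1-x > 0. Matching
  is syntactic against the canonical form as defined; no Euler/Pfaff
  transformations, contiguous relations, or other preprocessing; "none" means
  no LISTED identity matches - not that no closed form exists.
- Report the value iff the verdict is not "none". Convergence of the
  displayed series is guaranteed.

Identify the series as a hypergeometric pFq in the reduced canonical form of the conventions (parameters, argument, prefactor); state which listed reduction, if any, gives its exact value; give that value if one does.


Structural cue: t_0 = 1 here, and the two k-th powers (prefactor 1) combine into one argument.
Adjacent-term ratio: r(k) = \frac{1}{3} * (k-\frac{5}{6}) / [(k-\frac{2}{5}) (k+\frac{1}{2}) (k+1)] ; factor over Q: parameters, x = \frac{1}{3}, and C = 1.

Classification (C = 1): 1F2 with upper {-\frac{5}{6}}, lower {-\frac{2}{5}, \frac{1}{2}}, argument x = \frac{1}{3}. Verdict: none. Every listed pattern misses the 1F2 form at \frac{1}{3}, upper {-\frac{5}{6}}.


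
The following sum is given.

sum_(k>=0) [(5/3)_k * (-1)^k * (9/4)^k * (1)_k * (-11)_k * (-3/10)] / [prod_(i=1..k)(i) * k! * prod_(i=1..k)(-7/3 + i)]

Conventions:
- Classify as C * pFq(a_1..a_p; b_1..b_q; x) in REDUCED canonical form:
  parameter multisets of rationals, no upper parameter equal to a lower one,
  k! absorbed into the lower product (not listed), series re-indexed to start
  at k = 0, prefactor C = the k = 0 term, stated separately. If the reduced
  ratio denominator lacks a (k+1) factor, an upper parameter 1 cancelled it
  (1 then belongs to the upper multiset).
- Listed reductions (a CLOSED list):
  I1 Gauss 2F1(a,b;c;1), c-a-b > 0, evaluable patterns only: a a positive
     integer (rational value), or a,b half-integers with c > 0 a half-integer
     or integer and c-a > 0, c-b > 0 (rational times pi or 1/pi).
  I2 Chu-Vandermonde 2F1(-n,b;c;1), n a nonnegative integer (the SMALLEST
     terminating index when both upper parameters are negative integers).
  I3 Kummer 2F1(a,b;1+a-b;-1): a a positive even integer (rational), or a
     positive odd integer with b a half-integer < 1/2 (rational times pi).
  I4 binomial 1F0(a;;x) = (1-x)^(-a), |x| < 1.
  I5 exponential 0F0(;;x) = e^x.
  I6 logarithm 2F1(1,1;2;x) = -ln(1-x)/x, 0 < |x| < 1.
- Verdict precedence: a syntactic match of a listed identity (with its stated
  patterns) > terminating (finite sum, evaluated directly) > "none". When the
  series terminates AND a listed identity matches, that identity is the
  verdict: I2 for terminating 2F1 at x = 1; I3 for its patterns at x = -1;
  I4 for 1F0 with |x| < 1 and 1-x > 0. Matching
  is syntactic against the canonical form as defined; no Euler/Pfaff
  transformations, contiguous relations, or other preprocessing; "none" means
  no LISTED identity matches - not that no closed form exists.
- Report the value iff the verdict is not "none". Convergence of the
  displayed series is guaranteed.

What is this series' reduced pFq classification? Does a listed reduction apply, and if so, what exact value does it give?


Key step: from the first term -3/10: the lower running product (prefactor -3/10) is a rising factorial.
Term ratio: r(k) = (-9/4) * (k-11) (k+5/3) / [(k-4/3) (k+1)] ; factor over Q: parameters, x = (-9/4), and C = -3/10.

x = -9/4 here; the reduced form reads 2F1, upper {-11, 5/3}, lower {-4/3}, C = -3/10. Verdict: terminating - upper -11 stops the sum at k = 11; the 12 terms are added exactly. Value: -243356130265209/1310720.


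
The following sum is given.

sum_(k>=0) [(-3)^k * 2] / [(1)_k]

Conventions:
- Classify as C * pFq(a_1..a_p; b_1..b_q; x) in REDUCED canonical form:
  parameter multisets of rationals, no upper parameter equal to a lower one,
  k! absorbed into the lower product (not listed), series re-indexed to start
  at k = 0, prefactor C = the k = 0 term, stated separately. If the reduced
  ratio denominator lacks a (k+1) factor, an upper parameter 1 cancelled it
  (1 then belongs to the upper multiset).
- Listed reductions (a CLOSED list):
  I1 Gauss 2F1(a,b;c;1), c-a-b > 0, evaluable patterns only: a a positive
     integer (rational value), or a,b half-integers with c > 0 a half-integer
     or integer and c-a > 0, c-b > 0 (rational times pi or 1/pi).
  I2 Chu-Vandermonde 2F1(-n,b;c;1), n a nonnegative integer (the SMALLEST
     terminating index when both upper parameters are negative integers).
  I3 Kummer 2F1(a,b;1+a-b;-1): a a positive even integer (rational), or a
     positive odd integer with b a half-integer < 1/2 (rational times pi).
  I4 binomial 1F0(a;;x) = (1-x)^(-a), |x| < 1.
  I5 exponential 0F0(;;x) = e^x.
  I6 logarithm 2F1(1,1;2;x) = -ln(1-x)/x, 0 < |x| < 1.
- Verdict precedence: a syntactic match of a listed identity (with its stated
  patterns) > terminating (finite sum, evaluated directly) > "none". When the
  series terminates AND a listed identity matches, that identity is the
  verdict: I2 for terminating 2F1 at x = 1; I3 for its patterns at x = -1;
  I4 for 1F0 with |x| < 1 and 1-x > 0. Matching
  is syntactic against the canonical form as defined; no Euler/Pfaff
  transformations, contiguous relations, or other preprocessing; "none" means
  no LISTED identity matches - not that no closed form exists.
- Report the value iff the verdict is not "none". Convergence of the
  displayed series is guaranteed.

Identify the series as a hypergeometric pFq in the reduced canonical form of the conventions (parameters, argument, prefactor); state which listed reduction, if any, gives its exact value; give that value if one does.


Classification (C = 2): 0F0 with upper {-}, lower {-}, argument x = -3. Verdict: exponential (I5) matches (the 0F0 exponential series at x = -3). Sum: 2 * e^(-3).

Key observation: t_0 = 2 here, and (1)_k (prefactor 2) is k! itself.
Adjacent-term ratio: r(k) = (-3) * 1 / [(k+1)] - rational in k. x = (-3); t_0 = 2; negate the roots.


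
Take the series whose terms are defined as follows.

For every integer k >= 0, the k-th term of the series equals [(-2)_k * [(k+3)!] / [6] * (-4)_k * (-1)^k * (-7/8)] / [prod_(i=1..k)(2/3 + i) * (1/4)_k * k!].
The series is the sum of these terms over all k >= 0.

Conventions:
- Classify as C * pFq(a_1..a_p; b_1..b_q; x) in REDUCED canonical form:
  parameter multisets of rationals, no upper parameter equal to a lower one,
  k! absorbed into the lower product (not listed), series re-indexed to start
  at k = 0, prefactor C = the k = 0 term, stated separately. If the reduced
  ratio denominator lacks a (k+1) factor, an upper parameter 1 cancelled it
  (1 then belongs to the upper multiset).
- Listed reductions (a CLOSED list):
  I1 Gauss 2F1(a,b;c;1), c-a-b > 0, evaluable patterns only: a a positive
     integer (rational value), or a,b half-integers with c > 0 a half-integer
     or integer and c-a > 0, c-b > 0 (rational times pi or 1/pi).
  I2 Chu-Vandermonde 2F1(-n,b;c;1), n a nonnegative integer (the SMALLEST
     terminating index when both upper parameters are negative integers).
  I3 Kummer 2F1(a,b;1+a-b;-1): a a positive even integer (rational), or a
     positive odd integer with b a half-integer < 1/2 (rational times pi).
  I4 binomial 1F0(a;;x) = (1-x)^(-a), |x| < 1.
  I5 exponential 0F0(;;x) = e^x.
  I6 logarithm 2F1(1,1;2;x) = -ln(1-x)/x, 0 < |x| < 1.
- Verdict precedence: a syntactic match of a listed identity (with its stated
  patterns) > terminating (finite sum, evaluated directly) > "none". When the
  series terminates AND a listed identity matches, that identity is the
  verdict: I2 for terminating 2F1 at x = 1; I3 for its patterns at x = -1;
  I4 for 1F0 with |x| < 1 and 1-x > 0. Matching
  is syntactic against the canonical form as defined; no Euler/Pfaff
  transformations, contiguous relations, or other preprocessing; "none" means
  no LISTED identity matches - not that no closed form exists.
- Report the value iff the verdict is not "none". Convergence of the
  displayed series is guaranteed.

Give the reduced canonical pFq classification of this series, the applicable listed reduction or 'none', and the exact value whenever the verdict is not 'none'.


Prefactor -7/8, argument -1: 3F2 with upper {-4, -2, 4} over lower {1/4, 5/3}. Verdict: terminating - the sum ends at index 2 because -2 is a negative integer; exact evaluation follows. Exact value: -679/8.

Structural cue: t_0 being -7/8, the factorial ratio (C = -7/8) (k+a-1)!/(a-1)! is a rising factorial (a)_k.
Consecutive-term ratio: r(k) = (-1) * (k-4) (k-2) (k+4) / [(k+1/4) (k+5/3) (k+1)] - rational in k. x = (-1); t_0 = -7/8; negate the roots.


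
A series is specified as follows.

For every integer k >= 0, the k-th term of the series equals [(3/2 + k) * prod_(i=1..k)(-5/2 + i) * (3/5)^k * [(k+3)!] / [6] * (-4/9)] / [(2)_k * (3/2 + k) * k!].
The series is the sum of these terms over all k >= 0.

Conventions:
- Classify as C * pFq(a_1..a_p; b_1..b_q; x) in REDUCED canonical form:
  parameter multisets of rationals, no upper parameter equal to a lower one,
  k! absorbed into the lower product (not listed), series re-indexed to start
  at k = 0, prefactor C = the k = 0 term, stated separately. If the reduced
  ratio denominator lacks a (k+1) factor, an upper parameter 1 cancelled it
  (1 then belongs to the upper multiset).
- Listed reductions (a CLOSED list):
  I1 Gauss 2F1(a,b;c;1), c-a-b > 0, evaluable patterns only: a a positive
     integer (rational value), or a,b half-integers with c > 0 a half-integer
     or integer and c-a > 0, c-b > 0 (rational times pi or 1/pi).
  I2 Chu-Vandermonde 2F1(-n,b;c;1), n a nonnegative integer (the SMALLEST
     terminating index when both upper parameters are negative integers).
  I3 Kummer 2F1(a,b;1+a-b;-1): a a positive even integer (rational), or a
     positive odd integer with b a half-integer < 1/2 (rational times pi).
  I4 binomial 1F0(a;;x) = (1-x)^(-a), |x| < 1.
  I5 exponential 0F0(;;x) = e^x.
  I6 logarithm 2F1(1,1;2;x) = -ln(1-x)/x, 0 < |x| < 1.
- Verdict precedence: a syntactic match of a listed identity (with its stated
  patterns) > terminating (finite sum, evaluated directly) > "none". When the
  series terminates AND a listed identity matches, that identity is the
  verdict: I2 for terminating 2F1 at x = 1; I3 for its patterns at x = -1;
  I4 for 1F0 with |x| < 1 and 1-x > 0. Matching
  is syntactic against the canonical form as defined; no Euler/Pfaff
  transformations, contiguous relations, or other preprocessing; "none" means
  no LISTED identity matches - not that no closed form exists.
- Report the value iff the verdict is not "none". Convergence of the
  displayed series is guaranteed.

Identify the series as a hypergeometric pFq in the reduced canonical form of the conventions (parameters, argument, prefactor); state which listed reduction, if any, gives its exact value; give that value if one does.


Key observation: with t_0 = -4/9, the running product (prefactor -4/9) telescopes to a rising factorial.
Consecutive-term ratio: r(k) = (3/5) * (k-3/2) (k+4) / [(k+2) (k+1)] ; factor over Q: parameters, x = (3/5), and C = -4/9.

The series (x = 3/5) is 2F1: upper {-3/2, 4}, lower {2}, prefactor -4/9. Verdict: none here - no I1-I6 shape fits x = 3/5 with lower {2}.


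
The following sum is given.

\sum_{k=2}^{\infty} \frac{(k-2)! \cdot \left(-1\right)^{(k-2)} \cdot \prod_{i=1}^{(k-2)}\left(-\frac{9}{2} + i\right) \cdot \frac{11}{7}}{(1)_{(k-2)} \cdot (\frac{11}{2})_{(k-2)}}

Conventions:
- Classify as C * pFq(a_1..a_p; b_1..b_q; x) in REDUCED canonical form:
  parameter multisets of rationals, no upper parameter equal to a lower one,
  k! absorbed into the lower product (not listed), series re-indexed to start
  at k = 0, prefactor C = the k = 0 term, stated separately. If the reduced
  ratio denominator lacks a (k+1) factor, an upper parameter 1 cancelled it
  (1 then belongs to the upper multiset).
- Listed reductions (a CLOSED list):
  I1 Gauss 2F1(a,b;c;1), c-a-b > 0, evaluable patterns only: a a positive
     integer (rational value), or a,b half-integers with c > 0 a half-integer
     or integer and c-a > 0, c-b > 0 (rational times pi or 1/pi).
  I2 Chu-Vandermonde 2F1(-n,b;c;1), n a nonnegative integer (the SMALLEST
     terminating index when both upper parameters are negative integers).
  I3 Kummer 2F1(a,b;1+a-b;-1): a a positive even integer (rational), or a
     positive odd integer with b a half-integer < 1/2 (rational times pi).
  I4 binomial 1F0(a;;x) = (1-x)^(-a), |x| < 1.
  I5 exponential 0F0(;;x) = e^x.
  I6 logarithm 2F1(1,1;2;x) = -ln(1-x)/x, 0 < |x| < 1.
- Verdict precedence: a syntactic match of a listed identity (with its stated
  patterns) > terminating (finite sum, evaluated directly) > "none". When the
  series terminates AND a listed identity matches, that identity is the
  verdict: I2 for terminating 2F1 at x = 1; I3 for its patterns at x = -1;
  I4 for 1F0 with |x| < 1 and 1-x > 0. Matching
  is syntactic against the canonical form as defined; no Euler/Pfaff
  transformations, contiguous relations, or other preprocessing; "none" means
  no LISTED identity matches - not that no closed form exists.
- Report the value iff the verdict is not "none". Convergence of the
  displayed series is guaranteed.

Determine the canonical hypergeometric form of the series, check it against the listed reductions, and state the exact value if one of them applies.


With C = \frac{11}{7}: the canonical form is 2F1(-\frac{7}{2}, 1; \frac{11}{2}; -1). Verdict: this is the Kummer evaluation I3 (x = -1; c = \frac{11}{2} equals 1+a-b for upper {-\frac{7}{2}, 1}: listed pattern). Exact value: \frac{495}{512} \cdot \pi.

Key observation: with t_0 = \frac{11}{7}, (1)_k (C = 11/7) is k! itself.
Step ratio: r(k) = -1 * (k-\frac{7}{2}) (k+1) / [(k+\frac{11}{2}) (k+1)] - rational in k, leading ratio -1; with t_0 = \frac{11}{7}, classification follows.


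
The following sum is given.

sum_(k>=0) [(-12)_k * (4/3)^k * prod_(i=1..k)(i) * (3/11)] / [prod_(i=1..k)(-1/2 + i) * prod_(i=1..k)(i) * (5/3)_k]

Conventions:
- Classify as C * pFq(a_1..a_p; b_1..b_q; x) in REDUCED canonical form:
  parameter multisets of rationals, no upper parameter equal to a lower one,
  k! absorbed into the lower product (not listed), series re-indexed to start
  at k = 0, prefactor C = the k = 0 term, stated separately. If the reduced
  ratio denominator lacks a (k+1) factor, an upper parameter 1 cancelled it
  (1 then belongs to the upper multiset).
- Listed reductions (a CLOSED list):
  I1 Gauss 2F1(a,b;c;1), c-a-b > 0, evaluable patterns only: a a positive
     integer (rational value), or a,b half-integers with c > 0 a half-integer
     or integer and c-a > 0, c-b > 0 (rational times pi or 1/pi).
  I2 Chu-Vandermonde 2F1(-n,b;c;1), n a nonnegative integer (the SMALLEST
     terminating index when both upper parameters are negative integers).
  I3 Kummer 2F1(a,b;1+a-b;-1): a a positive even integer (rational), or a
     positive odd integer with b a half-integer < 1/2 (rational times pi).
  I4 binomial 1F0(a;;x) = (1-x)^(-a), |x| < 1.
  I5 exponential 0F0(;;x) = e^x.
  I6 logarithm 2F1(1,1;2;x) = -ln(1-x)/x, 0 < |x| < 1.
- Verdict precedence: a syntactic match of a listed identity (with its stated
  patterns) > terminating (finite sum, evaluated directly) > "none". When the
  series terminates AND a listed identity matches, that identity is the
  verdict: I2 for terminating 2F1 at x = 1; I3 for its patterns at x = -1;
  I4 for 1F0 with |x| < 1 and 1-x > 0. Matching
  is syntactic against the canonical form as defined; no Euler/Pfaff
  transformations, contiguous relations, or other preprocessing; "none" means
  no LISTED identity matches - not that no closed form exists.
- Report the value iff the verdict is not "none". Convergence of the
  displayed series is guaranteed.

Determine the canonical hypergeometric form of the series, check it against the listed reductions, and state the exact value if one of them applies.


First insight: from the first term 3/11: the product of the first k integers (C = 3/11) is k!.
Term ratio: r(k) = (4/3) * (k-12) (k+1) / [(k+1/2) (k+5/3) (k+1)] - rational; roots negated = parameters, x = (4/3), C = 3/11.

x = 4/3 here; the reduced form reads 2F2, upper {-12, 1}, lower {1/2, 5/3}, C = 3/11. Verdict: terminating (-12 upstairs). 13 nonzero terms in all; added directly. Exact value: 157288561130058063/1403249585403040375.


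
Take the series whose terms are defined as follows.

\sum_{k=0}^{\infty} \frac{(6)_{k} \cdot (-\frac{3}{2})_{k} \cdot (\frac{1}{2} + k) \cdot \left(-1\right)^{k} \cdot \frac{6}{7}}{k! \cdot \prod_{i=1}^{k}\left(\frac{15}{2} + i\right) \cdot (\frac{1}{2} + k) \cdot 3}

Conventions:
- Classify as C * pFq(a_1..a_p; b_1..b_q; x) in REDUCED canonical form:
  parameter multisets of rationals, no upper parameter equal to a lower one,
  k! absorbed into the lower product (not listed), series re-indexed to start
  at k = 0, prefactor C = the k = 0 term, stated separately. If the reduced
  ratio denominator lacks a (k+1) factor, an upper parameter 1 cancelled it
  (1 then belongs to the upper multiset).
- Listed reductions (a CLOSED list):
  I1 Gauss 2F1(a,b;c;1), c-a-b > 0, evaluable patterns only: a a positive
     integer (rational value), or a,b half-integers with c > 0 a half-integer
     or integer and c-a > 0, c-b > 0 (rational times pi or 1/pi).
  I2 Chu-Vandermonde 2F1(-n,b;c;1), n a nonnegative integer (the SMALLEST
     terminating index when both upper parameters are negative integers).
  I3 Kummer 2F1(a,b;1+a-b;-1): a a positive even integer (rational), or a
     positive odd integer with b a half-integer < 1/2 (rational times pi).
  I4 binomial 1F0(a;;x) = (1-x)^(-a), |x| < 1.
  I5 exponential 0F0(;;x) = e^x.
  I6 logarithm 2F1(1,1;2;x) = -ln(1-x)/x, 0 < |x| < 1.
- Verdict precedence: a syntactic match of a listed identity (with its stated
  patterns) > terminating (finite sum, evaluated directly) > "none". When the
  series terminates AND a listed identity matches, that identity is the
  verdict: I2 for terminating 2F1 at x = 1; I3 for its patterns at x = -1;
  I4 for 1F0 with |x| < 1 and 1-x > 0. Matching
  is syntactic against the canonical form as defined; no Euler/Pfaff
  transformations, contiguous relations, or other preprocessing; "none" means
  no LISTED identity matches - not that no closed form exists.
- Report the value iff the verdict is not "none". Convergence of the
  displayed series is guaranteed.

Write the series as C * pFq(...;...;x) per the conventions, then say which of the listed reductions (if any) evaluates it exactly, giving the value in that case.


The tell: with t_0 = \frac{2}{7}, the constant factors (prefactor 2/7) combine into one prefactor.
Ratio: r(k) = -1 * (k-\frac{3}{2}) (k+6) / [(k+\frac{17}{2}) (k+1)] - rational; roots negated = parameters, x = -1, C = \frac{2}{7}.

Reduced: x = -1, 2F1, upper = {-\frac{3}{2}, 6}, lower = {\frac{17}{2}}, C = \frac{2}{7}. Verdict (x = -1): Kummer's theorem (I3) applies (x = -1; c = \frac{17}{2} equals 1+a-b for upper {-\frac{3}{2}, 6}: listed pattern). Exact value: \frac{143}{224}.


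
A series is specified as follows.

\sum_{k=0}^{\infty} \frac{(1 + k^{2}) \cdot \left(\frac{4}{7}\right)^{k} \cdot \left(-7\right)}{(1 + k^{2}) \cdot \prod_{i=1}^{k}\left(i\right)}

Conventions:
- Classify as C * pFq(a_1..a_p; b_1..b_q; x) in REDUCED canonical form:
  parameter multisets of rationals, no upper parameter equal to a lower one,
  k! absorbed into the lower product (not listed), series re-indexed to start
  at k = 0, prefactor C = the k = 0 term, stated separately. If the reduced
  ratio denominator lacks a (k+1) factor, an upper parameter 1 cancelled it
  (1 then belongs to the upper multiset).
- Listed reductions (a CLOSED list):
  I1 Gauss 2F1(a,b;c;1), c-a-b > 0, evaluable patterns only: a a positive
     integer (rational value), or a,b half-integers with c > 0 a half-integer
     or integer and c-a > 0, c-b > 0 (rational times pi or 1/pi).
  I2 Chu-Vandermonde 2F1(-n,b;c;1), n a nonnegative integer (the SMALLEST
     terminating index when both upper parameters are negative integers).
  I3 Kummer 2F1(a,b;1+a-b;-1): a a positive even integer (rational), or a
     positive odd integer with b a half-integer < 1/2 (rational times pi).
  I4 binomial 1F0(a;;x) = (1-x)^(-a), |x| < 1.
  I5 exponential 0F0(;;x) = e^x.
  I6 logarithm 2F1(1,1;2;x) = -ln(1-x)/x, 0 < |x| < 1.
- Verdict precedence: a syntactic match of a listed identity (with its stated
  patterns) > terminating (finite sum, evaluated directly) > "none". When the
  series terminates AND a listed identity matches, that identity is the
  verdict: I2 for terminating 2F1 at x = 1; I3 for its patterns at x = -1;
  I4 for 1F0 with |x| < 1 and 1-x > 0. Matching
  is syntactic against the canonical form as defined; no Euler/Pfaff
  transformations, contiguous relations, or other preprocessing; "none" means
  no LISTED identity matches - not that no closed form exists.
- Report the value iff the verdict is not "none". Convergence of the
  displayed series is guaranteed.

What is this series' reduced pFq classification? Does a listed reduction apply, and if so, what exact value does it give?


Reduced: x = \frac{4}{7}, 0F0, upper = {-}, lower = {-}, C = -7. Verdict: the I5 exponential reduction fires (the 0F0 exponential series at x = \frac{4}{7}). Exact value: \left(-7\right) \cdot e^{\frac{4}{7}}.

First insight: t_0 being -7, the product of the first k integers (C = -7, x = 4/7) is k!.
Term ratio: r(k) = \frac{4}{7} * 1 / [(k+1)] - rational in k. x = \frac{4}{7}; t_0 = -7; negate the roots.


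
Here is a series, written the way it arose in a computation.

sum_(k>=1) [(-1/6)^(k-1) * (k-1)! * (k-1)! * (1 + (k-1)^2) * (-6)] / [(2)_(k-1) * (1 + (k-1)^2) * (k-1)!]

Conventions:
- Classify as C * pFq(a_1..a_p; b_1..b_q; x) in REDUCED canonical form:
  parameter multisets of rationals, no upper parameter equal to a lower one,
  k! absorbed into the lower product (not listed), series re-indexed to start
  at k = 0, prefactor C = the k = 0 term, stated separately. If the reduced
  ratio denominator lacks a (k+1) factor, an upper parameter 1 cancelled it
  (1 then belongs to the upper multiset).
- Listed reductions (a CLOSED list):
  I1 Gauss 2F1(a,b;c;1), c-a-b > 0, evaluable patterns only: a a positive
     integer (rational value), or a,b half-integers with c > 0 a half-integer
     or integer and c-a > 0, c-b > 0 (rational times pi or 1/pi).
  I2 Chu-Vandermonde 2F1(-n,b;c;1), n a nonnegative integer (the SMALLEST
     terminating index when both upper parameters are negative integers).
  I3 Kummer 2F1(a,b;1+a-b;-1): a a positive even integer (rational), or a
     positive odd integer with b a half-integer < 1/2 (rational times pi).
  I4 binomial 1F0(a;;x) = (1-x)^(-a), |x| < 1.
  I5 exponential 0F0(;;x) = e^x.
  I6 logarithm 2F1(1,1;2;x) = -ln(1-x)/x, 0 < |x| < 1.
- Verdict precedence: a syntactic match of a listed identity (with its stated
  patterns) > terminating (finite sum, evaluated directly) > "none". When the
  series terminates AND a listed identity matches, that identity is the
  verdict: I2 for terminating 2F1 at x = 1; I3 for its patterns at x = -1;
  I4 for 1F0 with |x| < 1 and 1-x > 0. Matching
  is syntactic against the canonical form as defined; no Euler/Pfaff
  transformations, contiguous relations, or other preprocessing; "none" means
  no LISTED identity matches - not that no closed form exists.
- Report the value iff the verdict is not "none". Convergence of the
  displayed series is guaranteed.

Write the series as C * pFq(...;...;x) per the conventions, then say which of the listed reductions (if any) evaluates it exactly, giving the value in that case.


The series (x = -1/6) is 2F1: upper {1, 1}, lower {2}, prefactor -6. Verdict: the logarithmic series (I6) matches (the logarithm: parameters (1,1;2), x = -1/6). Value: (-36) * ln(7/6).

Key step: x = (-1/6) and the factorial ratio (C = -6, x = -1/6) (k+a-1)!/(a-1)! is a rising factorial (a)_k.
Term ratio: r(k) = (-1/6) * (k+1) (k+1) / [(k+2) (k+1)] - poly over poly, x = (-1/6) from leading terms; C = -6 at k = 0.
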